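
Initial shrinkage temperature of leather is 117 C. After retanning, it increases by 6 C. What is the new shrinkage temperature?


123 C

New Ts = 117 + 6 = 123 C


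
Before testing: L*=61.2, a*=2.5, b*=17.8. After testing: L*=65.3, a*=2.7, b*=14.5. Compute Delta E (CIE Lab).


Delta E = 5.27

dL = 65.3 - 61.2 = 4.1
da = 2.7 - 2.5 = 0.2
db = 14.5 - 17.8 = -3.3
dE = sqrt((4.1)^2 + (0.2)^2 + (-3.3)^2) = 5.27


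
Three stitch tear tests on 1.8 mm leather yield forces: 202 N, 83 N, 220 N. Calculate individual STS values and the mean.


STS1 = 112.2 N/mm
STS2 = 46.1 N/mm
STS3 = 122.2 N/mm
Mean = 93.5 N/mm

STS1 = 202 / 1.8 = 112.2 N/mm
STS2 = 83 / 1.8 = 46.1 N/mm
STS3 = 220 / 1.8 = 122.2 N/mm
Mean = (112.2 + 46.1 + 122.2) / 3 = 93.5 N/mm


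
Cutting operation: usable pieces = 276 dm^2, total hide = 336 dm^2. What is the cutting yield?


82.1%

Yield = usable / total x 100
Yield = 276 / 336 x 100 = 82.1%


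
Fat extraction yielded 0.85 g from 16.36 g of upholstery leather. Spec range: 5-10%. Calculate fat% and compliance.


Fat% = 0.85 / 16.36 x 100 = 5.2%
Spec range: 5-10%
Compliant: Yes


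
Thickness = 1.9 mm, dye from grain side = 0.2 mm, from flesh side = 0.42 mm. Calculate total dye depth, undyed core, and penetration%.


Total dyed = 0.2 + 0.42 = 0.62 mm
Undyed core = 1.9 - 0.62 = 1.28 mm
Penetration = 0.62 / 1.9 x 100 = 32.6%


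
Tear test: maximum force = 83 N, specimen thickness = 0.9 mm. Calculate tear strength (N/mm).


Tear strength = force / thickness
Tear = 83 / 0.9 = 92.2 N/mm


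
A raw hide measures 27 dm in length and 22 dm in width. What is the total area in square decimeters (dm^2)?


Area = length x width
Area = 27 x 22 = 594 dm^2


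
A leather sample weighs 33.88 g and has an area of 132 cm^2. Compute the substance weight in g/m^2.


Substance weight = mass / area x 10000
SW = 33.88 / 132 x 10000
SW = 2566.7 g/m^2


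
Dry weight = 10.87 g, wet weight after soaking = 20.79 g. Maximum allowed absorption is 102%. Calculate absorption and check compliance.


Absorption = 91.3%
Compliant: Yes


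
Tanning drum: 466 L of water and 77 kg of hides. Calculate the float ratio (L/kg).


6.1


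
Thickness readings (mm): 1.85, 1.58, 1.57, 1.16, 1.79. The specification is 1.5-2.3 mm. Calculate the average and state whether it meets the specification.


Sum = 7.95
Average = 7.95 / 5 = 1.59 mm
Specification range: 1.5 to 2.3 mm
Within spec: Yes


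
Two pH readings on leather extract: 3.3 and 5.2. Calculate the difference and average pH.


Difference = 1.9
Average pH = 4.25

Difference = |3.3 - 5.2| = 1.9
Average = (3.3 + 5.2) / 2 = 4.25


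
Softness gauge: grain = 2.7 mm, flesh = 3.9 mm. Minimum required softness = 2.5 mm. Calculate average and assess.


Average = (2.7 + 3.9) / 2 = 3.30 mm
Minimum = 2.5 mm
Meets requirement: Yes


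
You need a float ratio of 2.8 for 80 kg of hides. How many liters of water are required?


Water = hide weight x target ratio
Water = 80 x 2.8 = 224.0 L


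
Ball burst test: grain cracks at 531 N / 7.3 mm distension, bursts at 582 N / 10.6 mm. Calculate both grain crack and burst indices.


Crack index = 72.7 N/mm
Burst index = 54.9 N/mm


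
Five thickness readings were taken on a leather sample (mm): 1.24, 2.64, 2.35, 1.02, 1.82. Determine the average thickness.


Sum = 1.24 + 2.64 + 2.35 + 1.02 + 1.82 = 9.07
Average = 9.07 / 5 = 1.81 mm


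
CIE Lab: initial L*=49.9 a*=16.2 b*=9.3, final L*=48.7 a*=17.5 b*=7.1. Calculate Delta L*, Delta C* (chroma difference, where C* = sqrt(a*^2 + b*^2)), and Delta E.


Delta L* = -1.2
Delta C* = 0.21
Delta E = 2.82

Delta L* = 48.7 - 49.9 = -1.2
C1* = sqrt((16.2)^2 + (9.3)^2) = 18.680
C2* = sqrt((17.5)^2 + (7.1)^2) = 18.885
Delta C* = 18.885 - 18.680 = 0.21
Delta E = sqrt((-1.2)^2 + (1.3)^2 + (-2.2)^2) = 2.82


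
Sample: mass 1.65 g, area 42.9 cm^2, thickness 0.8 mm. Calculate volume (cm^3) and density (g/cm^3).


Volume = 3.432 cm^3
Density = 0.481 g/cm^3

Thickness in cm = 0.8 / 10 = 0.08 cm
Volume = 42.9 x 0.08 = 3.432 cm^3
Density = 1.65 / 3.432 = 0.481 g/cm^3


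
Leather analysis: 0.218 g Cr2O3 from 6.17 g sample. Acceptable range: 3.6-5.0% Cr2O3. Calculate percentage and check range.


Cr2O3% = 0.218 / 6.17 x 100 = 3.53%
Acceptable range: 3.6 to 5.0%
Within range: No


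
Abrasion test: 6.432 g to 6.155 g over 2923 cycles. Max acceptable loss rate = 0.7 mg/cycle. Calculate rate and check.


Rate = 0.095 mg/cycle
Passes: Yes

Loss = 6.432 - 6.155 = 0.277 g
Rate = 0.277 g / 2923 cycles x 1000 = 0.095 mg/cycle
Max = 0.7 mg/cycle
Passes: Yes


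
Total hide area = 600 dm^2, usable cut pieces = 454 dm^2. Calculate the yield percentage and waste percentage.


Yield = 454 / 600 x 100 = 75.7%
Waste = 600 - 454 = 146 dm^2
Waste% = 100 - 75.7 = 24.3%


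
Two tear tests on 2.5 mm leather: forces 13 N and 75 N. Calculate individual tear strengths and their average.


Tear 1 = 13 / 2.5 = 5.2 N/mm
Tear 2 = 75 / 2.5 = 30.0 N/mm
Average = (5.2 + 30.0) / 2 = 17.6 N/mm


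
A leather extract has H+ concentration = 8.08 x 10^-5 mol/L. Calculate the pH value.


pH = -log10[H+]
pH = -log10(8.08 x 10^-5) = 4.09


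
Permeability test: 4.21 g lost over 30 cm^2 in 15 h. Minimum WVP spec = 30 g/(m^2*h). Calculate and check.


WVP = 4.21 / (30 x 15) x 10000 = 93.56 g/(m^2*h)
Minimum: 30 g/(m^2*h)
Meets spec: Yes


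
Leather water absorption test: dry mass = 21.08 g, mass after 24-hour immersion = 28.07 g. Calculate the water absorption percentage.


Water absorbed = 28.07 - 21.08 = 6.99 g
WA% = 6.99 / 21.08 x 100 = 33.2%


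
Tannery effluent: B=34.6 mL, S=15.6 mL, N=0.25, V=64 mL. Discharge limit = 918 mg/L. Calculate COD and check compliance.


COD = (34.6 - 15.6) x 0.25 x 8000 / 64 = 593.8 mg/L
Limit: 918 mg/L
Compliant: Yes


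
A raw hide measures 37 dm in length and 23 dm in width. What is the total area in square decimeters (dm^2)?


Area = length x width
Area = 37 x 23 = 851 dm^2


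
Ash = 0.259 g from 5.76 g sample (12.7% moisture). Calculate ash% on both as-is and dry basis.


As-is ash% = 0.259 / 5.76 x 100 = 4.50%
Dry mass = 5.76 x (100 - 12.7) / 100 = 5.02848 g
Dry-basis ash% = 0.259 / 5.02848 x 100 = 5.15%


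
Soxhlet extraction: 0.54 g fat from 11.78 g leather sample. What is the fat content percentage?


Fat content = 0.54 / 11.78 x 100
Fat = 4.6%


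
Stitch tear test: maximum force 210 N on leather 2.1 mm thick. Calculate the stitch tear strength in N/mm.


Stitch tear strength = force / thickness
STS = 210 / 2.1 = 100.0 N/mm


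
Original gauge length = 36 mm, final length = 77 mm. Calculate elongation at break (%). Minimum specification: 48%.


Elongation = 113.9%
Meets spec: Yes

Extension = 77 - 36 = 41 mm
Elongation = 41 / 36 x 100 = 113.9%
Minimum required: 48%
Meets specification: Yes


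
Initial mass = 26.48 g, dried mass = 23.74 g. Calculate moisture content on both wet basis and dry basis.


Wet basis = 10.3%
Dry basis = 11.5%

Moisture lost = 26.48 - 23.74 = 2.74 g
Wet basis MC = 2.74 / 26.48 x 100 = 10.3%
Dry basis MC = 2.74 / 23.74 x 100 = 11.5%


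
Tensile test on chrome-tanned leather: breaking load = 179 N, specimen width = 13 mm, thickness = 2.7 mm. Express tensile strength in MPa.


Cross-section = 13 x 2.7 = 35.1 mm^2
TS = 179 / 35.1 = 5.10 MPa
(1 N/mm^2 = 1 MPa)


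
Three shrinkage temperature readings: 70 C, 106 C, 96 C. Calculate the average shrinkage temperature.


90.7 C


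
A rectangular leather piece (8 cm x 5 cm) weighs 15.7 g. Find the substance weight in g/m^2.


3925.0 g/m^2


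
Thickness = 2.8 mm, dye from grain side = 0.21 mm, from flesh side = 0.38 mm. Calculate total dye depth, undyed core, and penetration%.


Total dyed = 0.59 mm
Undyed core = 2.21 mm
Penetration = 21.1%

Total dyed = 0.21 + 0.38 = 0.59 mm
Undyed core = 2.8 - 0.59 = 2.21 mm
Penetration = 0.59 / 2.8 x 100 = 21.1%


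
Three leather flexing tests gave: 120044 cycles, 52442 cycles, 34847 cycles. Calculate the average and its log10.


Average = (120044 + 52442 + 34847) / 3 = 69111 cycles
log10(69111) = 4.84


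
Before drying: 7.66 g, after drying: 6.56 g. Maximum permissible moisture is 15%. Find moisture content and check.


Moisture content = 14.4%
Acceptable: Yes


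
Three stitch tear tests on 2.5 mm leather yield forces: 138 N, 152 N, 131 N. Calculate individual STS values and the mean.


STS1 = 138 / 2.5 = 55.2 N/mm
STS2 = 152 / 2.5 = 60.8 N/mm
STS3 = 131 / 2.5 = 52.4 N/mm
Mean = (55.2 + 60.8 + 52.4) / 3 = 56.1 N/mm


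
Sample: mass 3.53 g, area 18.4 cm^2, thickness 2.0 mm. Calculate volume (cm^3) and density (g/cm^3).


Volume = 3.680 cm^3
Density = 0.959 g/cm^3

Thickness in cm = 2.0 / 10 = 0.20 cm
Volume = 18.4 x 0.20 = 3.680 cm^3
Density = 3.53 / 3.680 = 0.959 g/cm^3


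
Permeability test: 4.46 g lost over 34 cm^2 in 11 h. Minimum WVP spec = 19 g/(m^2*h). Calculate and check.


WVP = 119.25 g/(m^2*h)
Meets specification: Yes

WVP = 4.46 / (34 x 11) x 10000 = 119.25 g/(m^2*h)
Minimum: 19 g/(m^2*h)
Meets spec: Yes


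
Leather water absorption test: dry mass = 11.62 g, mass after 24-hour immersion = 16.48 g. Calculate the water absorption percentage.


Water absorbed = 16.48 - 11.62 = 4.86 g
WA% = 4.86 / 11.62 x 100 = 41.8%


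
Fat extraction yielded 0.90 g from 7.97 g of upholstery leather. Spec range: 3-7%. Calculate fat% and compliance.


Fat content = 11.3%
Compliant: No

Fat% = 0.90 / 7.97 x 100 = 11.3%
Spec range: 3-7%
Compliant: No


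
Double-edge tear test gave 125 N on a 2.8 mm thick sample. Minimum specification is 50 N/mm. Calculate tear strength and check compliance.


Tear strength = 44.6 N/mm
Compliant: No

Tear strength = 125 / 2.8 = 44.6 N/mm
Required minimum = 50 N/mm
Compliant: No


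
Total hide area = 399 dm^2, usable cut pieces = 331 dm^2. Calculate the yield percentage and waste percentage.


Yield = 331 / 399 x 100 = 83.0%
Waste = 399 - 331 = 68 dm^2
Waste% = 100 - 83.0 = 17.0%


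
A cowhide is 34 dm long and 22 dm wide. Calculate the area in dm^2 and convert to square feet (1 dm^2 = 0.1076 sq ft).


748 dm^2
80.48 sq ft

Area = 34 x 22 = 748 dm^2
Conversion: 748 x 0.1076 = 80.48 sq ft


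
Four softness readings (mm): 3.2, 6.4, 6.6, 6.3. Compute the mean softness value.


5.63 mm


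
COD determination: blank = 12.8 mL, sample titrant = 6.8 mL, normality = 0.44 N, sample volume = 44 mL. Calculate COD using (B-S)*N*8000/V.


480.0 mg/L

COD = (12.8 - 6.8) x 0.44 x 8000 / 44
COD = 6.0 x 0.44 x 8000 / 44
COD = 480.0 mg/L


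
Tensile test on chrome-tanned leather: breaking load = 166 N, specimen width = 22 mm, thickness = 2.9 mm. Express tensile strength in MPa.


Cross-section = 22 x 2.9 = 63.8 mm^2
TS = 166 / 63.8 = 2.60 MPa
(1 N/mm^2 = 1 MPa)


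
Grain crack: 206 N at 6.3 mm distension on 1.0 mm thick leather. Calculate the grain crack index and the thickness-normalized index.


Crack index = 206 / 6.3 = 32.7 N/mm
Normalized = 32.7 / 1.0 = 32.7 N/mm per mm


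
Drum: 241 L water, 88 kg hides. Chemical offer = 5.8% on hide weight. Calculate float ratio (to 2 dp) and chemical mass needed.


Float ratio = 241 / 88 = 2.74
Chemical = 88 x 5.8 / 100 = 5.104 kg


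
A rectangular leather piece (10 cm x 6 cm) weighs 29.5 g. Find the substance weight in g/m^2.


4916.7 g/m^2


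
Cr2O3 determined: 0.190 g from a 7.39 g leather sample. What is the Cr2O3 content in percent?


Cr2O3% = 0.190 / 7.39 x 100
Cr2O3% = 2.57%


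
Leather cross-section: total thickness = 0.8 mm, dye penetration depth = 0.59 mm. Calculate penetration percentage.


Penetration% = 0.59 / 0.8 x 100
Penetration = 73.8%


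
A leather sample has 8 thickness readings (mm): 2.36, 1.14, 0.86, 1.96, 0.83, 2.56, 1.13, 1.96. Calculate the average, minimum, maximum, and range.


Average = 1.60 mm
Min = 0.83 mm
Max = 2.56 mm
Range = 1.73 mm

Sum = 12.80
Average = 12.80 / 8 = 1.60 mm
Minimum = 0.83 mm
Maximum = 2.56 mm
Range = 2.56 - 0.83 = 1.73 mm


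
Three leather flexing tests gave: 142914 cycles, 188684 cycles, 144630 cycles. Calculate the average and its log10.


Average = 158743 cycles
log10 = 5.20

Average = (142914 + 188684 + 144630) / 3 = 158743 cycles
log10(158743) = 5.20


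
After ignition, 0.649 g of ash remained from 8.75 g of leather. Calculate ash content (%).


Ash% = 0.649 / 8.75 x 100
Ash% = 7.42%


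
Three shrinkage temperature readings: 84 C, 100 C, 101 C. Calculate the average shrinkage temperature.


Average = (84 + 100 + 101) / 3
Average = 285 / 3 = 95.0 C


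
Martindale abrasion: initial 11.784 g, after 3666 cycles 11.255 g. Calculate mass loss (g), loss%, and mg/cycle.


Mass loss = 0.529 g
Loss = 4.49%
Rate = 0.144 mg/cycle


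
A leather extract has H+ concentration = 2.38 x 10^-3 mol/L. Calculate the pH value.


pH = 2.62

pH = -log10[H+]
pH = -log10(2.38 x 10^-3) = 2.62


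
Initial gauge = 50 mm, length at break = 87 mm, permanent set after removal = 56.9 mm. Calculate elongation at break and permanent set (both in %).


Elongation at break = (87 - 50) / 50 x 100 = 74.0%
Permanent set = (56.9 - 50) / 50 x 100 = 13.8%


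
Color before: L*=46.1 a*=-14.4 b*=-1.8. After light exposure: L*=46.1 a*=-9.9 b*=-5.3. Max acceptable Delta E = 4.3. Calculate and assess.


Delta E = 5.70
Passes: No


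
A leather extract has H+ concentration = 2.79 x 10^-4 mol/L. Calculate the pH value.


pH = 3.55

pH = -log10[H+]
pH = -log10(2.79 x 10^-4) = 3.55


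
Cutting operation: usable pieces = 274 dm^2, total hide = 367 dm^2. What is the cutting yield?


74.7%

Yield = usable / total x 100
Yield = 274 / 367 x 100 = 74.7%


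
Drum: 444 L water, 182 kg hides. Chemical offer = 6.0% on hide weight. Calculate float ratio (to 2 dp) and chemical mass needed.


Float ratio = 444 / 182 = 2.44
Chemical = 182 x 6.0 / 100 = 10.92 kg


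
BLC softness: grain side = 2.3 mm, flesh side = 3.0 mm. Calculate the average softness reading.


2.65 mm

Average = (2.3 + 3.0) / 2
Average = 2.65 mm


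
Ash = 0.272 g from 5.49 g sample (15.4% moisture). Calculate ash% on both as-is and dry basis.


As-is ash = 4.95%
Dry-basis ash = 5.86%

As-is ash% = 0.272 / 5.49 x 100 = 4.95%
Dry mass = 5.49 x (100 - 15.4) / 100 = 4.64454 g
Dry-basis ash% = 0.272 / 4.64454 x 100 = 5.86%


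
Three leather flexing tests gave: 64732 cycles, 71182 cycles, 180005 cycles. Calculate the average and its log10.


Average = (64732 + 71182 + 180005) / 3 = 105306 cycles
log10(105306) = 5.02


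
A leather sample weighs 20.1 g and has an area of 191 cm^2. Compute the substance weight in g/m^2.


Substance weight = mass / area x 10000
SW = 20.1 / 191 x 10000
SW = 1052.4 g/m^2


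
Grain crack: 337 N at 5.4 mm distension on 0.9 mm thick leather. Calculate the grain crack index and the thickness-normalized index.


Crack index = 337 / 5.4 = 62.4 N/mm
Normalized = 62.4 / 0.9 = 69.3 N/mm per mm


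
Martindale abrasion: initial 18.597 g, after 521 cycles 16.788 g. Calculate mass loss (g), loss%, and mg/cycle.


Mass loss = 1.809 g
Loss = 9.73%
Rate = 3.472 mg/cycle

Loss = 18.597 - 16.788 = 1.809 g
Loss% = 1.809 / 18.597 x 100 = 9.73%
Rate = 1.809 / 521 x 1000 = 3.472 mg/cycle


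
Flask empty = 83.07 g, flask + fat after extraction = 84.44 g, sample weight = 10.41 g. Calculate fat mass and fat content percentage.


Fat mass = 1.37 g
Fat content = 13.2%


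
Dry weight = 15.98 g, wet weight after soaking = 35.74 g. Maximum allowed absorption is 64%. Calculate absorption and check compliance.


WA = (35.74 - 15.98) / 15.98 x 100 = 123.7%
Maximum allowed: 64%
Compliant: No


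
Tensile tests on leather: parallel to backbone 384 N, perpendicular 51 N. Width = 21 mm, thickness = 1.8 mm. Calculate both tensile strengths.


Parallel = 10.16 N/mm^2
Perpendicular = 1.35 N/mm^2


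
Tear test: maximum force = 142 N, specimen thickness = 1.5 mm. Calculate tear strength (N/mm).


Tear strength = force / thickness
Tear = 142 / 1.5 = 94.7 N/mm


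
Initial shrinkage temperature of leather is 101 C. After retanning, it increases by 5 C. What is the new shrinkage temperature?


New Ts = 101 + 5 = 106 C


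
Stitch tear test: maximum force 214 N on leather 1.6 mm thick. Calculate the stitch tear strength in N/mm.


133.8 N/mm

Stitch tear strength = force / thickness
STS = 214 / 1.6 = 133.8 N/mm


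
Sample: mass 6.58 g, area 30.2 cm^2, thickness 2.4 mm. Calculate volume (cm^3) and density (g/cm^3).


Thickness in cm = 2.4 / 10 = 0.24 cm
Volume = 30.2 x 0.24 = 7.248 cm^3
Density = 6.58 / 7.248 = 0.908 g/cm^3


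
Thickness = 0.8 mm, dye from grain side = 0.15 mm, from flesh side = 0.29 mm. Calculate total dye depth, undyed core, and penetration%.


Total dyed = 0.15 + 0.29 = 0.44 mm
Undyed core = 0.8 - 0.44 = 0.36 mm
Penetration = 0.44 / 0.8 x 100 = 55.0%


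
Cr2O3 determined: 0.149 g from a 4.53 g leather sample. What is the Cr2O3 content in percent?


3.29%

Cr2O3% = 0.149 / 4.53 x 100
Cr2O3% = 3.29%


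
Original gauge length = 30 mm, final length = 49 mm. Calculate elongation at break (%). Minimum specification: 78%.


Elongation = 63.3%
Meets spec: No

Extension = 49 - 30 = 19 mm
Elongation = 19 / 30 x 100 = 63.3%
Minimum required: 78%
Meets specification: No


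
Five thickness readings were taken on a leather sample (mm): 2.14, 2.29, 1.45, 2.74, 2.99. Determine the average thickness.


Sum = 2.14 + 2.29 + 1.45 + 2.74 + 2.99 = 11.61
Average = 11.61 / 5 = 2.32 mm


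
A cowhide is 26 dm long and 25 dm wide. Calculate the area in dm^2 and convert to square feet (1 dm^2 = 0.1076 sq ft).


Area = 26 x 25 = 650 dm^2
Conversion: 650 x 0.1076 = 69.94 sq ft


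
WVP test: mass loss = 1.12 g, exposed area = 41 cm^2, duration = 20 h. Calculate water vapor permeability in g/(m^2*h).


13.66 g/(m^2*h)

WVP = mass_loss / (area x time) x 10000
WVP = 1.12 / (41 x 20) x 10000
WVP = 1.12 / 820 x 10000 = 13.66 g/(m^2*h)


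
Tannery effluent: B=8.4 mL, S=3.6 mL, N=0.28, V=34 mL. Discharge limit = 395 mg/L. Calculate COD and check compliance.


COD = 316.2 mg/L
Compliant: Yes

COD = (8.4 - 3.6) x 0.28 x 8000 / 34 = 316.2 mg/L
Limit: 395 mg/L
Compliant: Yes


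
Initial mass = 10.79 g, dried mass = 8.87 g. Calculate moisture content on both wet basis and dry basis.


Moisture lost = 10.79 - 8.87 = 1.92 g
Wet basis MC = 1.92 / 10.79 x 100 = 17.8%
Dry basis MC = 1.92 / 8.87 x 100 = 21.6%


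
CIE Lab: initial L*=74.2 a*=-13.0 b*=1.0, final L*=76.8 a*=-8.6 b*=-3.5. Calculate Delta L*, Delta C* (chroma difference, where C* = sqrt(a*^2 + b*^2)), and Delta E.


Delta L* = 76.8 - 74.2 = 2.6
C1* = sqrt((-13.0)^2 + (1.0)^2) = 13.038
C2* = sqrt((-8.6)^2 + (-3.5)^2) = 9.285
Delta C* = 9.285 - 13.038 = -3.75
Delta E = sqrt((2.6)^2 + (4.4)^2 + (-4.5)^2) = 6.81


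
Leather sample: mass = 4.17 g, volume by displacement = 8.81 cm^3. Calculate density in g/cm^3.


0.473 g/cm^3

Density = mass / volume
Density = 4.17 / 8.81 = 0.473 g/cm^3


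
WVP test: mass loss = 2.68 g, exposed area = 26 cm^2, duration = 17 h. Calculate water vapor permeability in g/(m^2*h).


60.63 g/(m^2*h)


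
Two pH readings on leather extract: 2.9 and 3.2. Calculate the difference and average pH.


Difference = 0.3
Average pH = 3.05


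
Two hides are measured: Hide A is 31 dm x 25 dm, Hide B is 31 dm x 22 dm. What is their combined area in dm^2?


1457 dm^2

Hide A area = 31 x 25 = 775 dm^2
Hide B area = 31 x 22 = 682 dm^2
Total = 775 + 682 = 1457 dm^2


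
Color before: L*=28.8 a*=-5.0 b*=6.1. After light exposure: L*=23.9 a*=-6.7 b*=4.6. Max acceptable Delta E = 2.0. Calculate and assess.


dL = -4.9, da = -1.7, db = -1.5
dE = sqrt((-4.9)^2 + (-1.7)^2 + (-1.5)^2) = 5.40
Max = 2.0
Passes: No


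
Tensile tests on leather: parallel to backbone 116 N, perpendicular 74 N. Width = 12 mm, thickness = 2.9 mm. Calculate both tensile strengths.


Parallel = 3.33 N/mm^2
Perpendicular = 2.13 N/mm^2

Area = 12 x 2.9 = 34.8 mm^2
TS (parallel) = 116 / 34.8 = 3.33 N/mm^2
TS (perpendicular) = 74 / 34.8 = 2.13 N/mm^2


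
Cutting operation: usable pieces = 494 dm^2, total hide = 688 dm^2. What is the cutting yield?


71.8%

Yield = usable / total x 100
Yield = 494 / 688 x 100 = 71.8%


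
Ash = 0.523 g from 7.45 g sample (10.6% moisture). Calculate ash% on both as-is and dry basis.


As-is ash% = 0.523 / 7.45 x 100 = 7.02%
Dry mass = 7.45 x (100 - 10.6) / 100 = 6.6603 g
Dry-basis ash% = 0.523 / 6.6603 x 100 = 7.85%


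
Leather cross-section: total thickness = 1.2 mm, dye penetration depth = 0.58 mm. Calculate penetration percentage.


48.3%

Penetration% = 0.58 / 1.2 x 100
Penetration = 48.3%


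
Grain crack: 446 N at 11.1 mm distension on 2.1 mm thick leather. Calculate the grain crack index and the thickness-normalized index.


Crack index = 40.2 N/mm
Normalized index = 19.1 N/mm per mm


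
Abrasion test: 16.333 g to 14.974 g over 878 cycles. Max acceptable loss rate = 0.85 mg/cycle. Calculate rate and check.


Loss = 16.333 - 14.974 = 1.359 g
Rate = 1.359 g / 878 cycles x 1000 = 1.548 mg/cycle
Max = 0.85 mg/cycle
Passes: No


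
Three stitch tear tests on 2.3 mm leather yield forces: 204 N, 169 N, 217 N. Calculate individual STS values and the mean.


STS1 = 88.7 N/mm
STS2 = 73.5 N/mm
STS3 = 94.3 N/mm
Mean = 85.5 N/mm


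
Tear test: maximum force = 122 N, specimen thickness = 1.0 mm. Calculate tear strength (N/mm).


Tear strength = force / thickness
Tear = 122 / 1.0 = 122.0 N/mm


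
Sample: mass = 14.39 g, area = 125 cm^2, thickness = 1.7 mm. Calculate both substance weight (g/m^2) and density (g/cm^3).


Substance weight = 1151.2 g/m^2
Density = 0.677 g/cm^3


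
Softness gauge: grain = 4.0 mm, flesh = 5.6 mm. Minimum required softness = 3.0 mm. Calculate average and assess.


Average = (4.0 + 5.6) / 2 = 4.80 mm
Minimum = 3.0 mm
Meets requirement: Yes


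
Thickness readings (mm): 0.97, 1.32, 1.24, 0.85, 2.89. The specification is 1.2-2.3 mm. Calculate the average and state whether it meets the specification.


Sum = 7.27
Average = 7.27 / 5 = 1.45 mm
Specification range: 1.2 to 2.3 mm
Within spec: Yes


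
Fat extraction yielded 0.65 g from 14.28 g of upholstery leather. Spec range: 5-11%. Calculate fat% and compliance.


Fat content = 4.6%
Compliant: No


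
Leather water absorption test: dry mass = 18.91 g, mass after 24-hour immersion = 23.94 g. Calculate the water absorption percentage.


26.6%

Water absorbed = 23.94 - 18.91 = 5.03 g
WA% = 5.03 / 18.91 x 100 = 26.6%


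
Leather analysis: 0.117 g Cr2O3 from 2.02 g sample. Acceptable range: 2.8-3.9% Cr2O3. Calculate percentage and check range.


Cr2O3% = 0.117 / 2.02 x 100 = 5.79%
Acceptable range: 2.8 to 3.9%
Within range: No


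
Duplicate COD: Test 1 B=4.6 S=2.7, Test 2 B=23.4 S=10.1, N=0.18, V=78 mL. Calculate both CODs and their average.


COD1 = (4.6 - 2.7) x 0.18 x 8000 / 78 = 35.1 mg/L
COD2 = (23.4 - 10.1) x 0.18 x 8000 / 78 = 245.5 mg/L
Average = (35.1 + 245.5) / 2 = 140.3 mg/L


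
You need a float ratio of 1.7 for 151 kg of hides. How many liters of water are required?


Water = hide weight x target ratio
Water = 151 x 1.7 = 256.7 L


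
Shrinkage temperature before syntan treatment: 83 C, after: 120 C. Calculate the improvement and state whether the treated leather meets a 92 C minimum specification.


Improvement = 37 C
Meets 92 C spec: Yes


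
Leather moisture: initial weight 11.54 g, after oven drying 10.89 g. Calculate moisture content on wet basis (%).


5.6%


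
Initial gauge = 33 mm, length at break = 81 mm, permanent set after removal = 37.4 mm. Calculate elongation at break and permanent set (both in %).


Elongation at break = 145.5%
Permanent set = 13.3%


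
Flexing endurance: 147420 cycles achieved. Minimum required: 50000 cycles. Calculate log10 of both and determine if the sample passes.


Achieved: log10 = 5.17
Required: log10 = 4.70
Passes: Yes

log10(147420) = 5.17
log10(50000) = 4.70
Passes: Yes


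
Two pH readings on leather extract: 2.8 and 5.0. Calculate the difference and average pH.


Difference = |2.8 - 5.0| = 2.2
Average = (2.8 + 5.0) / 2 = 3.90


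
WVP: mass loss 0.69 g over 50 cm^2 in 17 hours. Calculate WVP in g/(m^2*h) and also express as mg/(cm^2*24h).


WVP = 0.69 / (50 x 17) x 10000 = 8.12 g/(m^2*h)
Mass loss in mg = 0.69 x 1000 = 690 mg
Per cm^2 per 24h in mg: 690 x 24 / (50 x 17) = 16560 / 850 = 19.48 mg/(cm^2*24h)


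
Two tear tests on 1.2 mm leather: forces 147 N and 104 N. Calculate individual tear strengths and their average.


Tear 1 = 122.5 N/mm
Tear 2 = 86.7 N/mm
Average = 104.6 N/mm


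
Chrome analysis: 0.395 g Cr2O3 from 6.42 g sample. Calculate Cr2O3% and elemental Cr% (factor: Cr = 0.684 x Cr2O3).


Cr2O3% = 0.395 / 6.42 x 100 = 6.15%
Cr% = 6.15 x 0.684 = 4.21%


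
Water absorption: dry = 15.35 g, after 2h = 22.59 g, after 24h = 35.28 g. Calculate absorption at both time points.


2h absorption = 47.2%
24h absorption = 129.8%


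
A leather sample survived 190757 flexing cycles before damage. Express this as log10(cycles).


5.28

log10(190757) = 5.28


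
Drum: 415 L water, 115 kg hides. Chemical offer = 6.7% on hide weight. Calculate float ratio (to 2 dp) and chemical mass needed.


Float ratio = 415 / 115 = 3.61
Chemical = 115 x 6.7 / 100 = 7.705 kg


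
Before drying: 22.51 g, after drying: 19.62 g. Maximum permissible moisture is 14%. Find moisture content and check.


Moisture content = 12.8%
Acceptable: Yes

MC = (22.51 - 19.62) / 22.51 x 100 = 12.8%
Maximum: 14%
Acceptable: Yes


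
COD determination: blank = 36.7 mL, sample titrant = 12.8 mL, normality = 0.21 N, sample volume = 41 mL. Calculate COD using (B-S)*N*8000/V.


979.3 mg/L


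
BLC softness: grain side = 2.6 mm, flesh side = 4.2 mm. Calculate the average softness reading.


3.40 mm

Average = (2.6 + 4.2) / 2
Average = 3.40 mm


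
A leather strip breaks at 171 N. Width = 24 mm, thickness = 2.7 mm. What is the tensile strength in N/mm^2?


2.64 N/mm^2


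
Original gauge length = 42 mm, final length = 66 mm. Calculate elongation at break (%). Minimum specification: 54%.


Elongation = 57.1%
Meets spec: Yes


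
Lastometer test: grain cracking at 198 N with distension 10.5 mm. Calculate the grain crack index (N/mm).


Grain crack index = force / distension
Index = 198 / 10.5 = 18.9 N/mm


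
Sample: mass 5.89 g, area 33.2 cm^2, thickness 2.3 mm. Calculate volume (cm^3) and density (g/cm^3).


Volume = 7.636 cm^3
Density = 0.771 g/cm^3

Thickness in cm = 2.3 / 10 = 0.23 cm
Volume = 33.2 x 0.23 = 7.636 cm^3
Density = 5.89 / 7.636 = 0.771 g/cm^3


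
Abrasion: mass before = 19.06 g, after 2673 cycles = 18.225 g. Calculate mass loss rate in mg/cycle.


Mass loss = 19.06 - 18.225 = 0.835 g
Rate = 0.835 / 2673 x 1000 = 0.312 mg/cycle


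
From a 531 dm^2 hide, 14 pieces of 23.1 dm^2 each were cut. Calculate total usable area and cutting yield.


Total usable = 14 x 23.1 = 323.4 dm^2
Yield = 323.4 / 531 x 100 = 60.9%


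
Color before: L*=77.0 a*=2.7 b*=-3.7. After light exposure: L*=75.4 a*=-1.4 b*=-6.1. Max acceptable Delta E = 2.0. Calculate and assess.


dL = -1.6, da = -4.1, db = -2.4
dE = sqrt((-1.6)^2 + (-4.1)^2 + (-2.4)^2) = 5.01
Max = 2.0
Passes: No


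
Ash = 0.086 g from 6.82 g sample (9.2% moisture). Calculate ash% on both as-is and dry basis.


As-is ash% = 0.086 / 6.82 x 100 = 1.26%
Dry mass = 6.82 x (100 - 9.2) / 100 = 6.19256 g
Dry-basis ash% = 0.086 / 6.19256 x 100 = 1.39%


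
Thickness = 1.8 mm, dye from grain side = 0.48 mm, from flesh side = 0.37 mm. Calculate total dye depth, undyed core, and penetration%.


Total dyed = 0.48 + 0.37 = 0.85 mm
Undyed core = 1.8 - 0.85 = 0.95 mm
Penetration = 0.85 / 1.8 x 100 = 47.2%


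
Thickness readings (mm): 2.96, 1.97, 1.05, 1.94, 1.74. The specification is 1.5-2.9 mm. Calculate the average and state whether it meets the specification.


Average = 1.93 mm
Within specification: Yes


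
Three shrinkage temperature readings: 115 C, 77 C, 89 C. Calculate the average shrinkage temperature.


93.7 C


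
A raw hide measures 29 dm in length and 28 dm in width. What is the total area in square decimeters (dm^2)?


Area = length x width
Area = 29 x 28 = 812 dm^2


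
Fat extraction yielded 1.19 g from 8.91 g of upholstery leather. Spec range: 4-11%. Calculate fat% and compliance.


Fat content = 13.4%
Compliant: No


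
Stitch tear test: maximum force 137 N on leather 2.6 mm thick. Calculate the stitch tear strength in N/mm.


Stitch tear strength = force / thickness
STS = 137 / 2.6 = 52.7 N/mm


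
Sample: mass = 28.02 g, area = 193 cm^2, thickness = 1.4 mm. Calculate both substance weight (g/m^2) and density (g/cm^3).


SW = 28.02 / 193 x 10000 = 1451.8 g/m^2
Volume = 193 x 1.4 / 10 = 27.02 cm^3
Density = 28.02 / 27.02 = 1.037 g/cm^3


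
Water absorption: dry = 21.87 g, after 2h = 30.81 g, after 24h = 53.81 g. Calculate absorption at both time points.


WA (2h) = (30.81 - 21.87) / 21.87 x 100 = 40.9%
WA (24h) = (53.81 - 21.87) / 21.87 x 100 = 146.0%


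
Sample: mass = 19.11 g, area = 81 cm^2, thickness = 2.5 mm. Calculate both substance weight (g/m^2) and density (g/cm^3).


SW = 19.11 / 81 x 10000 = 2359.3 g/m^2
Volume = 81 x 2.5 / 10 = 20.25 cm^3
Density = 19.11 / 20.25 = 0.944 g/cm^3


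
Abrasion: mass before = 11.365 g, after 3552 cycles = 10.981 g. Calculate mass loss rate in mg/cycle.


Mass loss = 11.365 - 10.981 = 0.384 g
Rate = 0.384 / 3552 x 1000 = 0.108 mg/cycle


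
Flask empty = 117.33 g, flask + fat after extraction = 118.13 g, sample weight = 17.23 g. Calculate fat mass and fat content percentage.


Fat mass = 0.80 g
Fat content = 4.6%

Fat mass = 118.13 - 117.33 = 0.80 g
Fat% = 0.80 / 17.23 x 100 = 4.6%


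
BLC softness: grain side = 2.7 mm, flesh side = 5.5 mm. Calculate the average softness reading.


4.10 mm

Average = (2.7 + 5.5) / 2
Average = 4.10 mm


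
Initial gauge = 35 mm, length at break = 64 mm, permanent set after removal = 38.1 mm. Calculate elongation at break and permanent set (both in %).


Elongation at break = (64 - 35) / 35 x 100 = 82.9%
Permanent set = (38.1 - 35) / 35 x 100 = 8.9%


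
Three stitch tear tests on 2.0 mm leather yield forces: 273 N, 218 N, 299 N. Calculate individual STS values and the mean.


STS1 = 273 / 2.0 = 136.5 N/mm
STS2 = 218 / 2.0 = 109.0 N/mm
STS3 = 299 / 2.0 = 149.5 N/mm
Mean = (136.5 + 109.0 + 149.5) / 3 = 131.7 N/mm


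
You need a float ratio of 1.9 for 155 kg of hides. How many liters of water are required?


Water = hide weight x target ratio
Water = 155 x 1.9 = 294.5 L


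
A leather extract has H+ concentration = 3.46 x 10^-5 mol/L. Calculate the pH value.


pH = 4.46


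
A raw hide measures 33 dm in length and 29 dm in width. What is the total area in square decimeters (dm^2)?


957 dm^2


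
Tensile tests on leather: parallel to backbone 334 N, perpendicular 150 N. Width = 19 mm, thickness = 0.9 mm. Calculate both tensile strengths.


Area = 19 x 0.9 = 17.1 mm^2
TS (parallel) = 334 / 17.1 = 19.53 N/mm^2
TS (perpendicular) = 150 / 17.1 = 8.77 N/mm^2


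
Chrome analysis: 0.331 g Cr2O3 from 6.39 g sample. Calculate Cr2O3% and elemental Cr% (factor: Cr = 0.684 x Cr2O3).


Cr2O3 = 5.18%
Cr = 3.54%

Cr2O3% = 0.331 / 6.39 x 100 = 5.18%
Cr% = 5.18 x 0.684 = 3.54%


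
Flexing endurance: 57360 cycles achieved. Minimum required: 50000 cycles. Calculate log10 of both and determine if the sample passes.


Achieved: log10 = 4.76
Required: log10 = 4.70
Passes: Yes


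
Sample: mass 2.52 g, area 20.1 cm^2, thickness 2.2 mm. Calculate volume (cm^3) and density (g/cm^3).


Volume = 4.422 cm^3
Density = 0.570 g/cm^3

Thickness in cm = 2.2 / 10 = 0.22 cm
Volume = 20.1 x 0.22 = 4.422 cm^3
Density = 2.52 / 4.422 = 0.570 g/cm^3


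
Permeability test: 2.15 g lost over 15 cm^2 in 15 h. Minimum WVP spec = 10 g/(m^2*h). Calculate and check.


WVP = 2.15 / (15 x 15) x 10000 = 95.56 g/(m^2*h)
Minimum: 10 g/(m^2*h)
Meets spec: Yes


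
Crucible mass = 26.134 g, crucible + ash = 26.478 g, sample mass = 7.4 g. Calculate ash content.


Ash mass = 26.478 - 26.134 = 0.344 g
Ash% = 0.344 / 7.4 x 100 = 4.65%


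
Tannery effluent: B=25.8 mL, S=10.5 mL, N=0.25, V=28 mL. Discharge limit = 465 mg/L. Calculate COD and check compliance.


COD = (25.8 - 10.5) x 0.25 x 8000 / 28 = 1092.9 mg/L
Limit: 465 mg/L
Compliant: No


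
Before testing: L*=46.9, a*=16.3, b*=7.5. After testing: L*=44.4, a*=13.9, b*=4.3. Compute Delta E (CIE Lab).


dL = 44.4 - 46.9 = -2.5
da = 13.9 - 16.3 = -2.4
db = 4.3 - 7.5 = -3.2
dE = sqrt((-2.5)^2 + (-2.4)^2 + (-3.2)^2) = 4.72


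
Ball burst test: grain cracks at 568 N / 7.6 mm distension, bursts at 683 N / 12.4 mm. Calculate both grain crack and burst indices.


Crack index = 74.7 N/mm
Burst index = 55.1 N/mm


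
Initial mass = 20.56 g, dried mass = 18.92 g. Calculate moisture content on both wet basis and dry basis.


Wet basis = 8.0%
Dry basis = 8.7%

Moisture lost = 20.56 - 18.92 = 1.64 g
Wet basis MC = 1.64 / 20.56 x 100 = 8.0%
Dry basis MC = 1.64 / 18.92 x 100 = 8.7%


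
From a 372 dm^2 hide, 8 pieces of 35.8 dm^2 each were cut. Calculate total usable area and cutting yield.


Usable area = 286.4 dm^2
Yield = 77.0%


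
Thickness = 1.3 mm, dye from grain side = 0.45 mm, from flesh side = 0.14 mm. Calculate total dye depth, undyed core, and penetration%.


Total dyed = 0.59 mm
Undyed core = 0.71 mm
Penetration = 45.4%


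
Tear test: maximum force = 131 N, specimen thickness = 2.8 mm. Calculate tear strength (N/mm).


46.8 N/mm

Tear strength = force / thickness
Tear = 131 / 2.8 = 46.8 N/mm


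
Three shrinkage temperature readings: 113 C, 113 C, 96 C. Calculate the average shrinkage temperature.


107.3 C

Average = (113 + 113 + 96) / 3
Average = 322 / 3 = 107.3 C


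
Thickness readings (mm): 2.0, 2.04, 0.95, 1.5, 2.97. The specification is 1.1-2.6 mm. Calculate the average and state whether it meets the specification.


Average = 1.89 mm
Within specification: Yes


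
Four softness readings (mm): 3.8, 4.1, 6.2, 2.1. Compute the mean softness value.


4.05 mm


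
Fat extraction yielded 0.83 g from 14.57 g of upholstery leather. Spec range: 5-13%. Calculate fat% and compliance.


Fat% = 0.83 / 14.57 x 100 = 5.7%
Spec range: 5-13%
Compliant: Yes


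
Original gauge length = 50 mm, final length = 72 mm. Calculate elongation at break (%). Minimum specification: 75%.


Elongation = 44.0%
Meets spec: No


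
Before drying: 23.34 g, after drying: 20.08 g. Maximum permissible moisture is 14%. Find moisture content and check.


Moisture content = 14.0%
Acceptable: Yes

MC = (23.34 - 20.08) / 23.34 x 100 = 14.0%
Maximum: 14%
Acceptable: Yes


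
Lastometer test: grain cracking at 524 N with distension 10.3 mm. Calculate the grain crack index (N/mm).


50.9 N/mm

Grain crack index = force / distension
Index = 524 / 10.3 = 50.9 N/mm


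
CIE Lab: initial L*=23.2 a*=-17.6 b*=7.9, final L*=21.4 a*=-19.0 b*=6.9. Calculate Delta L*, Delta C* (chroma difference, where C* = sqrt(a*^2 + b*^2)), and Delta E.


Delta L* = -1.8
Delta C* = 0.92
Delta E = 2.49

Delta L* = 21.4 - 23.2 = -1.8
C1* = sqrt((-17.6)^2 + (7.9)^2) = 19.292
C2* = sqrt((-19.0)^2 + (6.9)^2) = 20.214
Delta C* = 20.214 - 19.292 = 0.92
Delta E = sqrt((-1.8)^2 + (-1.4)^2 + (-1.0)^2) = 2.49


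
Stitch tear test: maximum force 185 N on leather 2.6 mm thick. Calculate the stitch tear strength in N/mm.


Stitch tear strength = force / thickness
STS = 185 / 2.6 = 71.2 N/mm


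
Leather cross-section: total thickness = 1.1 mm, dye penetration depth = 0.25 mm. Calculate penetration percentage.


22.7%

Penetration% = 0.25 / 1.1 x 100
Penetration = 22.7%


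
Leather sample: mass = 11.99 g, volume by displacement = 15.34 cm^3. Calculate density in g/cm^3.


0.782 g/cm^3


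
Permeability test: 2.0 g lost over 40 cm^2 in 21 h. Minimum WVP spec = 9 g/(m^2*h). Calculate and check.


WVP = 2.0 / (40 x 21) x 10000 = 23.81 g/(m^2*h)
Minimum: 9 g/(m^2*h)
Meets spec: Yes


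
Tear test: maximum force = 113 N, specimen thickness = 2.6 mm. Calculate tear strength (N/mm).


43.5 N/mm

Tear strength = force / thickness
Tear = 113 / 2.6 = 43.5 N/mm


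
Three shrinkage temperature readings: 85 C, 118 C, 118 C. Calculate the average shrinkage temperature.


Average = (85 + 118 + 118) / 3
Average = 321 / 3 = 107.0 C


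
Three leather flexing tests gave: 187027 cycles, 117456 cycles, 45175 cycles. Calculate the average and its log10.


Average = 116553 cycles
log10 = 5.07

Average = (187027 + 117456 + 45175) / 3 = 116553 cycles
log10(116553) = 5.07


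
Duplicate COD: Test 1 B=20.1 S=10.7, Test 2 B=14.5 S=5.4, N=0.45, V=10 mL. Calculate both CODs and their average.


COD1 = 3384.0 mg/L
COD2 = 3276.0 mg/L
Average = 3330.0 mg/L

COD1 = (20.1 - 10.7) x 0.45 x 8000 / 10 = 3384.0 mg/L
COD2 = (14.5 - 5.4) x 0.45 x 8000 / 10 = 3276.0 mg/L
Average = (3384.0 + 3276.0) / 2 = 3330.0 mg/L


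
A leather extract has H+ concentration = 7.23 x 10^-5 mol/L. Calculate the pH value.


pH = 4.14

pH = -log10[H+]
pH = -log10(7.23 x 10^-5) = 4.14


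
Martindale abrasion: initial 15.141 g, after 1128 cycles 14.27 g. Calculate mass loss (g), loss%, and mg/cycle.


Mass loss = 0.871 g
Loss = 5.75%
Rate = 0.772 mg/cycle

Loss = 15.141 - 14.27 = 0.871 g
Loss% = 0.871 / 15.141 x 100 = 5.75%
Rate = 0.871 / 1128 x 1000 = 0.772 mg/cycle


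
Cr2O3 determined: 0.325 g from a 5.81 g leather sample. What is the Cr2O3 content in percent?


Cr2O3% = 0.325 / 5.81 x 100
Cr2O3% = 5.59%


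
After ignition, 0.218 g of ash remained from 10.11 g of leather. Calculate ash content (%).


2.16%


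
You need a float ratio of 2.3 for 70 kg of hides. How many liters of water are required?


Water = hide weight x target ratio
Water = 70 x 2.3 = 161.0 L


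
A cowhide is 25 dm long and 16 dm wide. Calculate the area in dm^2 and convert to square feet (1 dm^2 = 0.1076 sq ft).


Area = 25 x 16 = 400 dm^2
Conversion: 400 x 0.1076 = 43.04 sq ft


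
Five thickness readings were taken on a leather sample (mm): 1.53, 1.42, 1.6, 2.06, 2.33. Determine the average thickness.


Sum = 1.53 + 1.42 + 1.6 + 2.06 + 2.33 = 8.94
Average = 8.94 / 5 = 1.79 mm


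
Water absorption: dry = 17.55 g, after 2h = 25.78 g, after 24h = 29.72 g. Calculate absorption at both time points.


WA (2h) = (25.78 - 17.55) / 17.55 x 100 = 46.9%
WA (24h) = (29.72 - 17.55) / 17.55 x 100 = 69.3%


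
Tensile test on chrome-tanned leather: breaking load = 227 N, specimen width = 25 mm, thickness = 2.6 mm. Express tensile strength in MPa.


Cross-section = 25 x 2.6 = 65.0 mm^2
TS = 227 / 65.0 = 3.49 MPa
(1 N/mm^2 = 1 MPa)


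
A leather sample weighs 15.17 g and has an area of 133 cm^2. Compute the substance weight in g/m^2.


Substance weight = mass / area x 10000
SW = 15.17 / 133 x 10000
SW = 1140.6 g/m^2


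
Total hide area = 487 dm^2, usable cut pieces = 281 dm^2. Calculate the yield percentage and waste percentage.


Yield = 281 / 487 x 100 = 57.7%
Waste = 487 - 281 = 206 dm^2
Waste% = 100 - 57.7 = 42.3%


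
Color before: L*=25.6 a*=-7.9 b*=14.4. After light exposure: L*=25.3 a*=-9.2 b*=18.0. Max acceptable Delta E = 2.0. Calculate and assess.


dL = -0.3, da = -1.3, db = 3.6
dE = sqrt((-0.3)^2 + (-1.3)^2 + (3.6)^2) = 3.84
Max = 2.0
Passes: No
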